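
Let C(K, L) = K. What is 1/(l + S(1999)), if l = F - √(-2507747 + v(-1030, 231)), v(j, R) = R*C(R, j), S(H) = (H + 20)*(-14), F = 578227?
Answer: 549961/302459555907 + I*√2454386/302459555907 ≈ 1.8183e-6 + 5.1797e-9*I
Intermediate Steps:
S(H) = -280 - 14*H (S(H) = (20 + H)*(-14) = -280 - 14*H)
v(j, R) = R² (v(j, R) = R*R = R²)
l = 578227 - I*√2454386 (l = 578227 - √(-2507747 + 231²) = 578227 - √(-2507747 + 53361) = 578227 - √(-2454386) = 578227 - I*√2454386 ≈ 5.7823e+5 - 1566.6*I)
1/(l + S(1999)) = 1/((578227 - I*√2454386) + (-280 - 14*1999)) = 1/((578227 - I*√2454386) + (-280 - 27986)) = 1/((578227 - I*√2454386) - 28266) = 1/(549961 - I*√2454386)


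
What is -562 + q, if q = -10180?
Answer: -10742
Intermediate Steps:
-562 + q = -562 - 10180 = -10742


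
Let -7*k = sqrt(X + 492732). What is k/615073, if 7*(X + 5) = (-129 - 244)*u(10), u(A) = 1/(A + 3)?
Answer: -6*sqrt(113339954)/391801501 ≈ -0.00016303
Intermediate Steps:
u(A) = 1/(3 + A)
X = -828/91 (X = -5 + ((-129 - 244)/(3 + 10))/7 = -5 + (-373/13)/7 = -5 + (-373*1/13)/7 = -5 + (1/7)*(-373/13) = -5 - 373/91 = -828/91 ≈ -9.0989)
k = -6*sqrt(113339954)/637 (k = -sqrt(-828/91 + 492732)/7 = -6*sqrt(113339954)/637 ≈ -100.28)
k/615073 = -6*sqrt(113339954)/637/615073 = -6*sqrt(113339954)/637*(1/615073) = -6*sqrt(113339954)/391801501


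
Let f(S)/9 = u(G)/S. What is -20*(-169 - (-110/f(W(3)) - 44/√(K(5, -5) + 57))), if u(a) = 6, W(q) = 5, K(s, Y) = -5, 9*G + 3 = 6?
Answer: 85760/27 - 440*√13/13 ≈ 3054.3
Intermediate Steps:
G = ⅓ (G = -⅓ + (⅑)*6 = -⅓ + ⅔ = ⅓ ≈ 0.33333)
f(S) = 54/S (f(S) = 9*(6/S) = 54/S)
-20*(-169 - (-110/f(W(3)) - 44/√(K(5, -5) + 57))) = -20*(-169 - (-110/(54/5) - 44/√(-5 + 57))) = -20*(-169 - (-110/(54*(⅕)) - 44*√13/26)) = -20*(-169 - (-110/54/5 - 44*√13/26)) = -20*(-169 - (-110*5/54 - 22*√13/13)) = -20*(-169 - (-275/27 - 22*√13/13)) = -20*(-169 + (275/27 + 22*√13/13)) = -20*(-4288/27 + 22*√13/13) = 85760/27 - 440*√13/13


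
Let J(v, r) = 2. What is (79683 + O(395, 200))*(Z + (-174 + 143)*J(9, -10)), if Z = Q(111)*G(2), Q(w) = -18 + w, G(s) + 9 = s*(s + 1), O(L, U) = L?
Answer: -27306598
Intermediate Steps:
G(s) = -9 + s*(1 + s) (G(s) = -9 + s*(s + 1) = -9 + s*(1 + s))
Z = -279 (Z = (-18 + 111)*(-9 + 2 + 2²) = 93*(-9 + 2 + 4) = 93*(-3) = -279)
(79683 + O(395, 200))*(Z + (-174 + 143)*J(9, -10)) = (79683 + 395)*(-279 + (-174 + 143)*2) = 80078*(-279 - 31*2) = 80078*(-279 - 62) = 80078*(-341) = -27306598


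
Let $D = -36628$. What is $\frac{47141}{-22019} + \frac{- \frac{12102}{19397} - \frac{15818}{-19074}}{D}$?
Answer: $- \frac{1708118025821719}{797839509195204} \approx -2.1409$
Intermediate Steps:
$\frac{47141}{-22019} + \frac{- \frac{12102}{19397} - \frac{15818}{-19074}}{D} = \frac{47141}{-22019} + \frac{- \frac{12102}{19397} - \frac{15818}{-19074}}{-36628} = 47141 \left(- \frac{1}{22019}\right) + \left(\left(-12102\right) \frac{1}{19397} - - \frac{719}{867}\right) \left(- \frac{1}{36628}\right) = - \frac{47141}{22019} + \left(- \frac{12102}{19397} + \frac{719}{867}\right) \left(- \frac{1}{36628}\right) = - \frac{47141}{22019} + \frac{203177}{989247} \left(- \frac{1}{36628}\right) = - \frac{47141}{22019} - \frac{203177}{36234139116} = - \frac{1708118025821719}{797839509195204}$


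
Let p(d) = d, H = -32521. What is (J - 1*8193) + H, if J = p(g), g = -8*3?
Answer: -40738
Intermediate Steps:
g = -24
J = -24
(J - 1*8193) + H = (-24 - 1*8193) - 32521 = (-24 - 8193) - 32521 = -8217 - 32521 = -40738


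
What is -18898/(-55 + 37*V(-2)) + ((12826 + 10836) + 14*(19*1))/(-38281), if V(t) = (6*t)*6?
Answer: 658374106/104086039 ≈ 6.3253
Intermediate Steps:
V(t) = 36*t
-18898/(-55 + 37*V(-2)) + ((12826 + 10836) + 14*(19*1))/(-38281) = -18898/(-55 + 37*(36*(-2))) + ((12826 + 10836) + 14*(19*1))/(-38281) = -18898/(-55 + 37*(-72)) + (23662 + 14*19)*(-1/38281) = -18898/(-55 - 2664) + (23662 + 266)*(-1/38281) = -18898/(-2719) + 23928*(-1/38281) = -18898*(-1/2719) - 23928/38281 = 18898/2719 - 23928/38281 = 658374106/104086039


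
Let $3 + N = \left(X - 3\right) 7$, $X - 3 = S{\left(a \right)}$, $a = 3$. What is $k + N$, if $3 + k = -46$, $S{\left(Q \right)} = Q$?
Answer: $-31$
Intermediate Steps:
$k = -49$ ($k = -3 - 46 = -49$)
$X = 6$ ($X = 3 + 3 = 6$)
$N = 18$ ($N = -3 + \left(6 - 3\right) 7 = -3 + 3 \cdot 7 = -3 + 21 = 18$)
$k + N = -49 + 18 = -31$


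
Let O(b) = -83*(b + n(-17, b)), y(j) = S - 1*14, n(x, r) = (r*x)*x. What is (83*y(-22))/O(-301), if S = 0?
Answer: -1/6235 ≈ -0.00016038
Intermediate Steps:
n(x, r) = r*x²
y(j) = -14 (y(j) = 0 - 1*14 = 0 - 14 = -14)
O(b) = -24070*b (O(b) = -83*(b + b*(-17)²) = -83*(b + b*289) = -83*(b + 289*b) = -24070*b)
(83*y(-22))/O(-301) = (83*(-14))/((-24070*(-301))) = -1162/7245070 = -1162*1/7245070 = -1/6235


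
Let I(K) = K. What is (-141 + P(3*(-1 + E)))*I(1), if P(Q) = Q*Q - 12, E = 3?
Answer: -117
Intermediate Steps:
P(Q) = -12 + Q**2 (P(Q) = Q**2 - 12 = -12 + Q**2)
(-141 + P(3*(-1 + E)))*I(1) = (-141 + (-12 + (3*(-1 + 3))**2))*1 = (-141 + (-12 + (3*2)**2))*1 = (-141 + (-12 + 6**2))*1 = (-141 + (-12 + 36))*1 = (-141 + 24)*1 = -117*1 = -117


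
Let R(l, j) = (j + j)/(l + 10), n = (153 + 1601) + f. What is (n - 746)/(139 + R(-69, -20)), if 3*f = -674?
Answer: 138650/24723 ≈ 5.6081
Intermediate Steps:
f = -674/3 (f = (⅓)*(-674) = -674/3 ≈ -224.67)
n = 4588/3 (n = (153 + 1601) - 674/3 = 1754 - 674/3 = 4588/3 ≈ 1529.3)
R(l, j) = 2*j/(10 + l) (R(l, j) = (2*j)/(10 + l) = 2*j/(10 + l))
(n - 746)/(139 + R(-69, -20)) = (4588/3 - 746)/(139 + 2*(-20)/(10 - 69)) = 2350/(3*(139 + 2*(-20)/(-59))) = 2350/(3*(139 + 2*(-20)*(-1/59))) = 2350/(3*(139 + 40/59)) = 2350/(3*(8241/59)) = (2350/3)*(59/8241) = 138650/24723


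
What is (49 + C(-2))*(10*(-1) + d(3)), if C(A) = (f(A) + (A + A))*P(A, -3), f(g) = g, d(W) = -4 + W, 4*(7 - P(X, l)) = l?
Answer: -55/2 ≈ -27.500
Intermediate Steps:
P(X, l) = 7 - l/4
C(A) = 93*A/4 (C(A) = (A + (A + A))*(7 - 1/4*(-3)) = (A + 2*A)*(7 + 3/4) = (3*A)*(31/4) = 93*A/4)
(49 + C(-2))*(10*(-1) + d(3)) = (49 + (93/4)*(-2))*(10*(-1) + (-4 + 3)) = (49 - 93/2)*(-10 - 1) = (5/2)*(-11) = -55/2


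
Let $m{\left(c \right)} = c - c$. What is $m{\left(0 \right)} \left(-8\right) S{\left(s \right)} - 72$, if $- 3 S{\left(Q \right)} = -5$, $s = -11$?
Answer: $-72$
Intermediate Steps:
$m{\left(c \right)} = 0$
$S{\left(Q \right)} = \frac{5}{3}$ ($S{\left(Q \right)} = \left(- \frac{1}{3}\right) \left(-5\right) = \frac{5}{3}$)
$m{\left(0 \right)} \left(-8\right) S{\left(s \right)} - 72 = 0 \left(-8\right) \frac{5}{3} - 72 = 0 \cdot \frac{5}{3} - 72 = 0 - 72 = -72$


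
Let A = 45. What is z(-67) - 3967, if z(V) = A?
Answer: -3922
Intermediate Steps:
z(V) = 45
z(-67) - 3967 = 45 - 3967 = -3922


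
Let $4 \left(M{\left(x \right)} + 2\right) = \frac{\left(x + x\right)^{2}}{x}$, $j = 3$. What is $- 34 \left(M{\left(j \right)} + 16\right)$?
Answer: $-578$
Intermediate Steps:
$M{\left(x \right)} = -2 + x$ ($M{\left(x \right)} = -2 + \frac{\left(x + x\right)^{2} \frac{1}{x}}{4} = -2 + \frac{\left(2 x\right)^{2} \frac{1}{x}}{4} = -2 + \frac{4 x^{2} \frac{1}{x}}{4} = -2 + \frac{4 x}{4} = -2 + x$)
$- 34 \left(M{\left(j \right)} + 16\right) = - 34 \left(\left(-2 + 3\right) + 16\right) = - 34 \left(1 + 16\right) = \left(-34\right) 17 = -578$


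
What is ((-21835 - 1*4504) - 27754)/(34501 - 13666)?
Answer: -18031/6945 ≈ -2.5963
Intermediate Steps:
((-21835 - 1*4504) - 27754)/(34501 - 13666) = ((-21835 - 4504) - 27754)/20835 = (-26339 - 27754)*(1/20835) = -54093*1/20835 = -18031/6945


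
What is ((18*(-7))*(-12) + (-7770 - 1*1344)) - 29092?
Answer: -36694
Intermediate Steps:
((18*(-7))*(-12) + (-7770 - 1*1344)) - 29092 = (-126*(-12) + (-7770 - 1344)) - 29092 = (1512 - 9114) - 29092 = -7602 - 29092 = -36694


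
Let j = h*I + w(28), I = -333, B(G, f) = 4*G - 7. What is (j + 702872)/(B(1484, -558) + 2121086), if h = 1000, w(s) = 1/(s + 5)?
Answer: 12205777/70191495 ≈ 0.17389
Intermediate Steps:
B(G, f) = -7 + 4*G
w(s) = 1/(5 + s)
j = -10988999/33 (j = 1000*(-333) + 1/(5 + 28) = -333000 + 1/33 = -10988999/33 ≈ -3.3300e+5)
(j + 702872)/(B(1484, -558) + 2121086) = (-10988999/33 + 702872)/((-7 + 4*1484) + 2121086) = 12205777/(33*((-7 + 5936) + 2121086)) = 12205777/(33*(5929 + 2121086)) = (12205777/33)/2127015 = (12205777/33)*(1/2127015) = 12205777/70191495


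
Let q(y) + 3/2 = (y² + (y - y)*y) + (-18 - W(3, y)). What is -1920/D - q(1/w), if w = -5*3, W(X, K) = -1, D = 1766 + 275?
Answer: 16123243/918450 ≈ 17.555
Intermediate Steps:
D = 2041
w = -15
q(y) = -37/2 + y² (q(y) = -3/2 + ((y² + (y - y)*y) + (-18 - 1*(-1))) = -3/2 + ((y² + 0*y) + (-18 + 1)) = -3/2 + ((y² + 0) - 17) = -3/2 + (y² - 17) = -3/2 + (-17 + y²) = -37/2 + y²)
-1920/D - q(1/w) = -1920/2041 - (-37/2 + (1/(-15))²) = -1920*1/2041 - (-37/2 + (-1/15)²) = -1920/2041 - (-37/2 + 1/225) = -1920/2041 - 1*(-8323/450) = -1920/2041 + 8323/450 = 16123243/918450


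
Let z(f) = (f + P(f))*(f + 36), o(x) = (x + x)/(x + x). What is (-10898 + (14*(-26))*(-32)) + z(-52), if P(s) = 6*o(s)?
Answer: 1486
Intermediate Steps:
o(x) = 1 (o(x) = (2*x)/((2*x)) = (2*x)*(1/(2*x)) = 1)
P(s) = 6 (P(s) = 6*1 = 6)
z(f) = (6 + f)*(36 + f) (z(f) = (f + 6)*(f + 36) = (6 + f)*(36 + f))
(-10898 + (14*(-26))*(-32)) + z(-52) = (-10898 + (14*(-26))*(-32)) + (216 + (-52)² + 42*(-52)) = (-10898 - 364*(-32)) + (216 + 2704 - 2184) = (-10898 + 11648) + 736 = 750 + 736 = 1486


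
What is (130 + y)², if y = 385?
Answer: 265225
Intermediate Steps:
(130 + y)² = (130 + 385)² = 515² = 265225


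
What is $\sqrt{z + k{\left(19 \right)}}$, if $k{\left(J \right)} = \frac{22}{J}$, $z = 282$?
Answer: $\frac{2 \sqrt{25555}}{19} \approx 16.827$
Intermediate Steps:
$\sqrt{z + k{\left(19 \right)}} = \sqrt{282 + \frac{22}{19}} = \sqrt{\frac{5380}{19}} = \frac{2 \sqrt{25555}}{19}$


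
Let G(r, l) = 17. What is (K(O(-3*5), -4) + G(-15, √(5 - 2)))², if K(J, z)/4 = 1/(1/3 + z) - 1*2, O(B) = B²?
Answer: 7569/121 ≈ 62.554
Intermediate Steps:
K(J, z) = -8 + 4/(⅓ + z) (K(J, z) = 4*(1/(1/3 + z) - 1*2) = 4*(1/(⅓ + z) - 2) = 4*(-2 + 1/(⅓ + z)) = -8 + 4/(⅓ + z))
(K(O(-3*5), -4) + G(-15, √(5 - 2)))² = (4*(1 - 6*(-4))/(1 + 3*(-4)) + 17)² = (4*(1 + 24)/(1 - 12) + 17)² = (4*25/(-11) + 17)² = (4*(-1/11)*25 + 17)² = (-100/11 + 17)² = (87/11)² = 7569/121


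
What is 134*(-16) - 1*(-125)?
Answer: -2019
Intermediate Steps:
134*(-16) - 1*(-125) = -2144 + 125 = -2019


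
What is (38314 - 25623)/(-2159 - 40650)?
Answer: -343/1157 ≈ -0.29646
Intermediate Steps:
(38314 - 25623)/(-2159 - 40650) = 12691/(-42809) = 12691*(-1/42809) = -343/1157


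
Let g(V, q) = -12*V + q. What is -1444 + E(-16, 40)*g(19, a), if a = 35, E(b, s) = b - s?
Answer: 9364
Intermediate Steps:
g(V, q) = q - 12*V
-1444 + E(-16, 40)*g(19, a) = -1444 + (-16 - 1*40)*(35 - 12*19) = -1444 + (-16 - 40)*(35 - 228) = -1444 - 56*(-193) = -1444 + 10808 = 9364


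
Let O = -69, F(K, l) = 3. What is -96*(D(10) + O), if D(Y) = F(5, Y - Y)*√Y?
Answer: 6624 - 288*√10 ≈ 5713.3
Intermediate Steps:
D(Y) = 3*√Y
-96*(D(10) + O) = -96*(3*√10 - 69) = -96*(-69 + 3*√10) = 6624 - 288*√10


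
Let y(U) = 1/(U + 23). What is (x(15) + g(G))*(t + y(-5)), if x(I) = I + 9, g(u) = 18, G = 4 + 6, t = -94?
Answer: -11837/3 ≈ -3945.7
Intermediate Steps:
G = 10
y(U) = 1/(23 + U)
x(I) = 9 + I
(x(15) + g(G))*(t + y(-5)) = ((9 + 15) + 18)*(-94 + 1/(23 - 5)) = (24 + 18)*(-94 + 1/18) = 42*(-94 + 1/18) = 42*(-1691/18) = -11837/3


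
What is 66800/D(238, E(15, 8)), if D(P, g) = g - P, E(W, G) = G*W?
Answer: -33400/59 ≈ -566.10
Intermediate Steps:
66800/D(238, E(15, 8)) = 66800/(8*15 - 1*238) = 66800/(120 - 238) = 66800/(-118) = 66800*(-1/118) = -33400/59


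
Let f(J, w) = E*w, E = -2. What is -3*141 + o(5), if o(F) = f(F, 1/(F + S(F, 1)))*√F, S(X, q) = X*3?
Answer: -423 - √5/10 ≈ -423.22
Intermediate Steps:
S(X, q) = 3*X
f(J, w) = -2*w
o(F) = -1/(2*√F) (o(F) = (-2/(F + 3*F))*√F = (-2*1/(4*F))*√F = (-1/(2*F))*√F = -1/(2*√F))
-3*141 + o(5) = -3*141 - √5/10 = -423 - √5/10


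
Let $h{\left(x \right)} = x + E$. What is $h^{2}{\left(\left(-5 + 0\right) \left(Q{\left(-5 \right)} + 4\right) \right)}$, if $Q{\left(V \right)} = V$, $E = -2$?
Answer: $9$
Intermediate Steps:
$h{\left(x \right)} = -2 + x$ ($h{\left(x \right)} = x - 2 = -2 + x$)
$h^{2}{\left(\left(-5 + 0\right) \left(Q{\left(-5 \right)} + 4\right) \right)} = \left(-2 + \left(-5 + 0\right) \left(-5 + 4\right)\right)^{2} = \left(-2 - -5\right)^{2} = \left(-2 + 5\right)^{2} = 3^{2} = 9$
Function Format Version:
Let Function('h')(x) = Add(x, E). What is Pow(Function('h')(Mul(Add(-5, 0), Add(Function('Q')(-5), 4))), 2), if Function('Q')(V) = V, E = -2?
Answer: 9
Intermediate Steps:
Function('h')(x) = Add(-2, x) (Function('h')(x) = Add(x, -2) = Add(-2, x))
Pow(Function('h')(Mul(Add(-5, 0), Add(Function('Q')(-5), 4))), 2) = Pow(Add(-2, Mul(Add(-5, 0), Add(-5, 4))), 2) = Pow(Add(-2, Mul(-5, -1)), 2) = Pow(Add(-2, 5), 2) = Pow(3, 2) = 9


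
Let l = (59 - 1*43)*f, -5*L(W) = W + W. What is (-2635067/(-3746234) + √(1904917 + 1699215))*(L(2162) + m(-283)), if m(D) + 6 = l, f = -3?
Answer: -6052748899/9365585 - 9188*√901033/5 ≈ -1.7449e+6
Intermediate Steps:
L(W) = -2*W/5 (L(W) = -(W + W)/5 = -2*W/5)
l = -48 (l = (59 - 1*43)*(-3) = (59 - 43)*(-3) = 16*(-3) = -48)
m(D) = -54 (m(D) = -6 - 48 = -54)
(-2635067/(-3746234) + √(1904917 + 1699215))*(L(2162) + m(-283)) = (-2635067/(-3746234) + √(1904917 + 1699215))*(-⅖*2162 - 54) = (-2635067*(-1/3746234) + √3604132)*(-4324/5 - 54) = (2635067/3746234 + 2*√901033)*(-4594/5) = -6052748899/9365585 - 9188*√901033/5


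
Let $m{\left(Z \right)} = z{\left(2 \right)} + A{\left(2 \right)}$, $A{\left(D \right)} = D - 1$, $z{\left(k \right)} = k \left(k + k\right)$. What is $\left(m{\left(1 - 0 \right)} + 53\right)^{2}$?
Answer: $3844$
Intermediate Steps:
$z{\left(k \right)} = 2 k^{2}$ ($z{\left(k \right)} = k 2 k = 2 k^{2}$)
$A{\left(D \right)} = -1 + D$ ($A{\left(D \right)} = D - 1 = -1 + D$)
$m{\left(Z \right)} = 9$ ($m{\left(Z \right)} = 2 \cdot 2^{2} + \left(-1 + 2\right) = 2 \cdot 4 + 1 = 8 + 1 = 9$)
$\left(m{\left(1 - 0 \right)} + 53\right)^{2} = \left(9 + 53\right)^{2} = 62^{2} = 3844$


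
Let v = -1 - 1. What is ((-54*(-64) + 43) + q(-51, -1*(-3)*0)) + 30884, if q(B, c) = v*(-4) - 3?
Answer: 34388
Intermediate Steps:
v = -2
q(B, c) = 5 (q(B, c) = -2*(-4) - 3 = 8 - 3 = 5)
((-54*(-64) + 43) + q(-51, -1*(-3)*0)) + 30884 = ((-54*(-64) + 43) + 5) + 30884 = ((3456 + 43) + 5) + 30884 = (3499 + 5) + 30884 = 3504 + 30884 = 34388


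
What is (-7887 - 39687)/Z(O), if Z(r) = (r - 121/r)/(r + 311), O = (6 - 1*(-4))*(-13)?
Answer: 373138740/5593 ≈ 66715.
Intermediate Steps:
O = -130 (O = (6 + 4)*(-13) = 10*(-13) = -130)
Z(r) = (r - 121/r)/(311 + r)
(-7887 - 39687)/Z(O) = (-7887 - 39687)/(((-121 + (-130)²)/((-130)*(311 - 130)))) = -47574*(-23530/(-121 + 16900)) = -47574/((-1/130*1/181*16779)) = -47574/(-16779/23530) = -47574*(-23530/16779) = 373138740/5593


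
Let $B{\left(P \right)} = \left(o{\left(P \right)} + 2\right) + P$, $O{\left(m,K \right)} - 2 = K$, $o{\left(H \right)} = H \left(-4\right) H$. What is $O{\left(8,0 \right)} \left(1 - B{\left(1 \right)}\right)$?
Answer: $4$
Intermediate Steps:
$o{\left(H \right)} = - 4 H^{2}$ ($o{\left(H \right)} = - 4 H H = - 4 H^{2}$)
$O{\left(m,K \right)} = 2 + K$
$B{\left(P \right)} = 2 + P - 4 P^{2}$ ($B{\left(P \right)} = \left(- 4 P^{2} + 2\right) + P = \left(2 - 4 P^{2}\right) + P = 2 + P - 4 P^{2}$)
$O{\left(8,0 \right)} \left(1 - B{\left(1 \right)}\right) = \left(2 + 0\right) \left(1 - \left(2 + 1 - 4 \cdot 1^{2}\right)\right) = 2 \left(1 - \left(2 + 1 - 4\right)\right) = 2 \left(1 - -1\right) = 2 \left(1 + 1\right) = 2 \cdot 2 = 4$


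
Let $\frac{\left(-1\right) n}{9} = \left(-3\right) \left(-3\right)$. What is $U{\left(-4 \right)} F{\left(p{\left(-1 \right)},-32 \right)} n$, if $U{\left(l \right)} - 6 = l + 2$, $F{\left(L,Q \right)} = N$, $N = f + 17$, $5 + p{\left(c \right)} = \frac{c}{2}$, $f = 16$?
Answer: $-10692$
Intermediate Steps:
$p{\left(c \right)} = -5 + \frac{c}{2}$
$N = 33$ ($N = 16 + 17 = 33$)
$F{\left(L,Q \right)} = 33$
$U{\left(l \right)} = 8 + l$ ($U{\left(l \right)} = 6 + \left(l + 2\right) = 6 + \left(2 + l\right) = 8 + l$)
$n = -81$ ($n = - 9 \left(\left(-3\right) \left(-3\right)\right) = \left(-9\right) 9 = -81$)
$U{\left(-4 \right)} F{\left(p{\left(-1 \right)},-32 \right)} n = \left(8 - 4\right) 33 \left(-81\right) = 4 \left(-2673\right) = -10692$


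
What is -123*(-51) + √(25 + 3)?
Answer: 6273 + 2*√7 ≈ 6278.3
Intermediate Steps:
-123*(-51) + √(25 + 3) = 6273 + √28 = 6273 + 2*√7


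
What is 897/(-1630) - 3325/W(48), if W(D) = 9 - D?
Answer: 5384767/63570 ≈ 84.706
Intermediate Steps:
897/(-1630) - 3325/W(48) = 897/(-1630) - 3325/(9 - 1*48) = 897*(-1/1630) - 3325/(9 - 48) = -897/1630 - 3325/(-39) = -897/1630 - 3325*(-1/39) = -897/1630 + 3325/39 = 5384767/63570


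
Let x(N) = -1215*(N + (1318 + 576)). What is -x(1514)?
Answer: 4140720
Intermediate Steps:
x(N) = -2301210 - 1215*N (x(N) = -1215*(N + 1894) = -1215*(1894 + N) = -2301210 - 1215*N)
-x(1514) = -(-2301210 - 1215*1514) = -(-2301210 - 1839510) = -1*(-4140720) = 4140720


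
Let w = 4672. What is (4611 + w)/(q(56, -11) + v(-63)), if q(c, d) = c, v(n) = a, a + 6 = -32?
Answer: 9283/18 ≈ 515.72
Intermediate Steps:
a = -38 (a = -6 - 32 = -38)
v(n) = -38
(4611 + w)/(q(56, -11) + v(-63)) = (4611 + 4672)/(56 - 38) = 9283/18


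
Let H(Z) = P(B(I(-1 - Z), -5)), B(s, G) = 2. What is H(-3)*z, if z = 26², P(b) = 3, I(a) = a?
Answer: 2028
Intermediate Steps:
H(Z) = 3
z = 676
H(-3)*z = 3*676 = 2028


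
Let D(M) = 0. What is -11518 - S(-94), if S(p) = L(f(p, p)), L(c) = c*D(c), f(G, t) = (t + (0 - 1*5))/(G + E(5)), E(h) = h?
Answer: -11518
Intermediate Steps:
f(G, t) = (-5 + t)/(5 + G) (f(G, t) = (t + (0 - 1*5))/(G + 5) = (t + (0 - 5))/(5 + G) = (t - 5)/(5 + G) = (-5 + t)/(5 + G))
L(c) = 0 (L(c) = c*0 = 0)
S(p) = 0
-11518 - S(-94) = -11518 - 1*0 = -11518 + 0 = -11518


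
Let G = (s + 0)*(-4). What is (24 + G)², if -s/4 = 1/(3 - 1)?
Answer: 1024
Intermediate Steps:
s = -2 (s = -4/(3 - 1) = -4/2 = -4*½ = -2)
G = 8 (G = (-2 + 0)*(-4) = -2*(-4) = 8)
(24 + G)² = (24 + 8)² = 32² = 1024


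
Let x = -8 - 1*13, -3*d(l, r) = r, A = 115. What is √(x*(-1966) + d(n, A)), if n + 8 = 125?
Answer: √371229/3 ≈ 203.10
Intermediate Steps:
n = 117 (n = -8 + 125 = 117)
d(l, r) = -r/3
x = -21 (x = -8 - 13 = -21)
√(x*(-1966) + d(n, A)) = √(-21*(-1966) - ⅓*115) = √(41286 - 115/3) = √(123743/3) = √371229/3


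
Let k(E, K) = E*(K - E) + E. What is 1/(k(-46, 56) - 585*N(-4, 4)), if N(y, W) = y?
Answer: -1/2398 ≈ -0.00041701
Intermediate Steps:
k(E, K) = E + E*(K - E)
1/(k(-46, 56) - 585*N(-4, 4)) = 1/(-46*(1 + 56 - 1*(-46)) - 585*(-4)) = 1/(-46*(1 + 56 + 46) + 2340) = 1/(-46*103 + 2340) = 1/(-4738 + 2340) = 1/(-2398) = -1/2398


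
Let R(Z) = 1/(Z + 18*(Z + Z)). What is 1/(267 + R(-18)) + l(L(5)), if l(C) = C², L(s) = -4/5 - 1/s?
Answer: 178487/177821 ≈ 1.0037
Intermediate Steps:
L(s) = -⅘ - 1/s (L(s) = -4*⅕ - 1/s = -⅘ - 1/s)
R(Z) = 1/(37*Z) (R(Z) = 1/(Z + 18*(2*Z)) = 1/(Z + 36*Z) = 1/(37*Z))
1/(267 + R(-18)) + l(L(5)) = 1/(267 + (1/37)/(-18)) + (-⅘ - 1/5)² = 1/(267 + (1/37)*(-1/18)) + (-⅘ - 1*⅕)² = 1/(267 - 1/666) + (-⅘ - ⅕)² = 1/(177821/666) + (-1)² = 666/177821 + 1 = 178487/177821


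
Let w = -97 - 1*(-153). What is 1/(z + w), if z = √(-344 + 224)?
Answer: 7/407 - I*√30/1628 ≈ 0.017199 - 0.0033644*I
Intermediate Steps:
z = 2*I*√30 (z = √(-120) = 2*I*√30 ≈ 10.954*I)
w = 56 (w = -97 + 153 = 56)
1/(z + w) = 1/(2*I*√30 + 56) = 1/(56 + 2*I*√30)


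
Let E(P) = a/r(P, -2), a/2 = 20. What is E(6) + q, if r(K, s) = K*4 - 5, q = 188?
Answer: 3612/19 ≈ 190.11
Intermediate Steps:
a = 40 (a = 2*20 = 40)
r(K, s) = -5 + 4*K (r(K, s) = 4*K - 5 = -5 + 4*K)
E(P) = 40/(-5 + 4*P)
E(6) + q = 40/(-5 + 4*6) + 188 = 40/(-5 + 24) + 188 = 40/19 + 188 = 3612/19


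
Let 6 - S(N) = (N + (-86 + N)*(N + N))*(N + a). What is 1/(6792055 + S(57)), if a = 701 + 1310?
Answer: 1/13510993 ≈ 7.4014e-8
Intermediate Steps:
a = 2011
S(N) = 6 - (2011 + N)*(N + 2*N*(-86 + N)) (S(N) = 6 - (N + (-86 + N)*(N + N))*(N + 2011) = 6 - (N + (-86 + N)*(2*N))*(2011 + N) = 6 - (N + 2*N*(-86 + N))*(2011 + N) = 6 - (2011 + N)*(N + 2*N*(-86 + N)))
1/(6792055 + S(57)) = 1/(6792055 + (6 - 3851*57² - 2*57³ + 343881*57)) = 1/(6792055 + (6 - 3851*3249 - 2*185193 + 19601217)) = 1/(6792055 + (6 - 12511899 - 370386 + 19601217)) = 1/(6792055 + 6718938) = 1/13510993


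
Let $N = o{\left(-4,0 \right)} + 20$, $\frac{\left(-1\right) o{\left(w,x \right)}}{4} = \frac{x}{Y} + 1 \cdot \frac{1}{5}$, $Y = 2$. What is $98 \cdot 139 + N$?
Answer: $\frac{68206}{5} \approx 13641.0$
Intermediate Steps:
$o{\left(w,x \right)} = - \frac{4}{5} - 2 x$ ($o{\left(w,x \right)} = - 4 \left(\frac{x}{2} + 1 \cdot \frac{1}{5}\right) = - 4 \left(x \frac{1}{2} + 1 \cdot \frac{1}{5}\right) = - 4 \left(\frac{x}{2} + \frac{1}{5}\right) = - 4 \left(\frac{1}{5} + \frac{x}{2}\right) = - \frac{4}{5} - 2 x$)
$N = \frac{96}{5}$ ($N = \left(- \frac{4}{5} - 0\right) + 20 = \left(- \frac{4}{5} + 0\right) + 20 = - \frac{4}{5} + 20 = \frac{96}{5} \approx 19.2$)
$98 \cdot 139 + N = 98 \cdot 139 + \frac{96}{5} = 13622 + \frac{96}{5} = \frac{68206}{5}$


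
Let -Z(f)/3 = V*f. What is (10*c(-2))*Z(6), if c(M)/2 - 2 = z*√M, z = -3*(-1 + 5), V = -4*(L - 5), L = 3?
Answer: -5760 + 34560*I*√2 ≈ -5760.0 + 48875.0*I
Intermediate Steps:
V = 8 (V = -4*(3 - 5) = -4*(-2) = 8)
Z(f) = -24*f
z = -12 (z = -3*4 = -12)
c(M) = 4 - 24*√M (c(M) = 4 + 2*(-12*√M) = 4 - 24*√M)
(10*c(-2))*Z(6) = (10*(4 - 24*I*√2))*(-24*6) = (10*(4 - 24*I*√2))*(-144) = (40 - 240*I*√2)*(-144) = -5760 + 34560*I*√2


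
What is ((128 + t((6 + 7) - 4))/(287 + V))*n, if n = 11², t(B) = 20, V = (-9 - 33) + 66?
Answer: 17908/311 ≈ 57.582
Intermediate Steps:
V = 24 (V = -42 + 66 = 24)
n = 121
((128 + t((6 + 7) - 4))/(287 + V))*n = ((128 + 20)/(287 + 24))*121 = (148/311)*121 = 17908/311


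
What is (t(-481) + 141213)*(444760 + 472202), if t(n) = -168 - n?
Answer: 129773964012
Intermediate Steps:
(t(-481) + 141213)*(444760 + 472202) = ((-168 - 1*(-481)) + 141213)*(444760 + 472202) = ((-168 + 481) + 141213)*916962 = (313 + 141213)*916962 = 141526*916962 = 129773964012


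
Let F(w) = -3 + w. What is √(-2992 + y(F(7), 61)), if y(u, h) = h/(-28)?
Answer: I*√586859/14 ≈ 54.719*I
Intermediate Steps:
y(u, h) = -h/28 (y(u, h) = h*(-1/28) = -h/28)
√(-2992 + y(F(7), 61)) = √(-2992 - 1/28*61) = √(-2992 - 61/28) = √(-83837/28) = I*√586859/14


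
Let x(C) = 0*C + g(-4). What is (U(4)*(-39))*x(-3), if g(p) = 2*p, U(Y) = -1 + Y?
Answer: 936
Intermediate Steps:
x(C) = -8 (x(C) = 0*C + 2*(-4) = 0 - 8 = -8)
(U(4)*(-39))*x(-3) = ((-1 + 4)*(-39))*(-8) = (3*(-39))*(-8) = -117*(-8) = 936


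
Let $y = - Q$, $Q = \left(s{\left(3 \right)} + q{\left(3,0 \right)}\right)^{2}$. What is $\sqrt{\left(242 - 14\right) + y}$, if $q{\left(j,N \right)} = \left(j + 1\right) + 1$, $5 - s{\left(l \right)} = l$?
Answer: $\sqrt{179} \approx 13.379$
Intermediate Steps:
$s{\left(l \right)} = 5 - l$
$q{\left(j,N \right)} = 2 + j$ ($q{\left(j,N \right)} = \left(1 + j\right) + 1 = 2 + j$)
$Q = 49$ ($Q = \left(\left(5 - 3\right) + \left(2 + 3\right)\right)^{2} = \left(\left(5 - 3\right) + 5\right)^{2} = \left(2 + 5\right)^{2} = 7^{2} = 49$)
$y = -49$ ($y = \left(-1\right) 49 = -49$)
$\sqrt{\left(242 - 14\right) + y} = \sqrt{\left(242 - 14\right) - 49} = \sqrt{228 - 49} = \sqrt{179}$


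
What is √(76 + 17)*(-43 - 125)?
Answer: -168*√93 ≈ -1620.1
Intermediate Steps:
√(76 + 17)*(-43 - 125) = √93*(-168) = -168*√93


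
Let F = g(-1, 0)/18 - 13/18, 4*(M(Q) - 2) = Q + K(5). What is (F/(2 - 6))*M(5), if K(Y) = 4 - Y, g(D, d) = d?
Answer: 13/24 ≈ 0.54167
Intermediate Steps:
M(Q) = 7/4 + Q/4 (M(Q) = 2 + (Q + (4 - 1*5))/4 = 2 + (Q + (4 - 5))/4 = 2 + (Q - 1)/4 = 2 + (-1 + Q)/4 = 2 + (-¼ + Q/4) = 7/4 + Q/4)
F = -13/18 (F = 0/18 - 13/18 = 0*(1/18) - 13*1/18 = 0 - 13/18 = -13/18 ≈ -0.72222)
(F/(2 - 6))*M(5) = (-13/18/(2 - 6))*(7/4 + (¼)*5) = (-13/18/(-4))*(7/4 + 5/4) = -¼*(-13/18)*3 = (13/72)*3 = 13/24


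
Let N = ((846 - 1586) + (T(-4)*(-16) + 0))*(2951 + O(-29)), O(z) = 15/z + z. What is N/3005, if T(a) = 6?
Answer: -70828428/87145 ≈ -812.77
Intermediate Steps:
O(z) = z + 15/z
N = -70828428/29 (N = ((846 - 1586) + (6*(-16) + 0))*(2951 + (-29 + 15/(-29))) = (-740 + (-96 + 0))*(2951 + (-29 + 15*(-1/29))) = (-740 - 96)*(2951 + (-29 - 15/29)) = -836*(2951 - 856/29) = -836*84723/29 = -70828428/29 ≈ -2.4424e+6)
N/3005 = -70828428/29/3005 = -70828428/29*1/3005 = -70828428/87145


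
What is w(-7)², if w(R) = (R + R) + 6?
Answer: 64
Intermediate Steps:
w(R) = 6 + 2*R (w(R) = 2*R + 6 = 6 + 2*R)
w(-7)² = (6 + 2*(-7))² = (6 - 14)² = (-8)² = 64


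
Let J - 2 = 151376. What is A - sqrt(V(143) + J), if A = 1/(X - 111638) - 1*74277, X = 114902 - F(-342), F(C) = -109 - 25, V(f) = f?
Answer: -252393245/3398 - sqrt(151521) ≈ -74666.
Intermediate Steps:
F(C) = -134
J = 151378 (J = 2 + 151376 = 151378)
X = 115036 (X = 114902 - 1*(-134) = 114902 + 134 = 115036)
A = -252393245/3398 (A = 1/(115036 - 111638) - 1*74277 = 1/3398 - 74277 = -252393245/3398 ≈ -74277.)
A - sqrt(V(143) + J) = -252393245/3398 - sqrt(143 + 151378) = -252393245/3398 - sqrt(151521)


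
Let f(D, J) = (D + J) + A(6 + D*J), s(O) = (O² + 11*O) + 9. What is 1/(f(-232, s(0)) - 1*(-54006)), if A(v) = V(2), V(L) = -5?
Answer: 1/53778 ≈ 1.8595e-5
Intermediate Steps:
A(v) = -5
s(O) = 9 + O² + 11*O
f(D, J) = -5 + D + J (f(D, J) = (D + J) - 5 = -5 + D + J)
1/(f(-232, s(0)) - 1*(-54006)) = 1/((-5 - 232 + (9 + 0² + 11*0)) - 1*(-54006)) = 1/((-5 - 232 + (9 + 0 + 0)) + 54006) = 1/((-5 - 232 + 9) + 54006) = 1/(-228 + 54006) = 1/53778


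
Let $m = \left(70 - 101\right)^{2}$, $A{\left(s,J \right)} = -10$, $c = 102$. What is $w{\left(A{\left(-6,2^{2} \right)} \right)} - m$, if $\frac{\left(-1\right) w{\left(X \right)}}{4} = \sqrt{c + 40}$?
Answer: $-961 - 4 \sqrt{142} \approx -1008.7$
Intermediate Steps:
$w{\left(X \right)} = - 4 \sqrt{142}$ ($w{\left(X \right)} = - 4 \sqrt{102 + 40} = - 4 \sqrt{142}$)
$m = 961$ ($m = \left(-31\right)^{2} = 961$)
$w{\left(A{\left(-6,2^{2} \right)} \right)} - m = - 4 \sqrt{142} - 961 = -961 - 4 \sqrt{142}$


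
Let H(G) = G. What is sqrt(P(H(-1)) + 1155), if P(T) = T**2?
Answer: 34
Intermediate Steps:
sqrt(P(H(-1)) + 1155) = sqrt((-1)**2 + 1155) = sqrt(1 + 1155) = sqrt(1156) = 34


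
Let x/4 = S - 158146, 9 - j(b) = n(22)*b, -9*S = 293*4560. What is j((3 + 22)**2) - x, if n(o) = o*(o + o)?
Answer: 1864219/3 ≈ 6.2141e+5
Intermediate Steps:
S = -445360/3 (S = -293*4560/9 = -1/9*1336080 = -445360/3 ≈ -1.4845e+5)
n(o) = 2*o**2 (n(o) = o*(2*o) = 2*o**2)
j(b) = 9 - 968*b (j(b) = 9 - 2*22**2*b = 9 - 2*484*b = 9 - 968*b)
x = -3679192/3 (x = 4*(-445360/3 - 158146) = 4*(-919798/3) = -3679192/3 ≈ -1.2264e+6)
j((3 + 22)**2) - x = (9 - 968*(3 + 22)**2) - 1*(-3679192/3) = (9 - 968*25**2) + 3679192/3 = (9 - 968*625) + 3679192/3 = (9 - 605000) + 3679192/3 = -604991 + 3679192/3 = 1864219/3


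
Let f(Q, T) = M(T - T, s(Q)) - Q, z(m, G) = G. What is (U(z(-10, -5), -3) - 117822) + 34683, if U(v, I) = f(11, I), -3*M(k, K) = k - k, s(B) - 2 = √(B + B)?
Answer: -83150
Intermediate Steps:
s(B) = 2 + √2*√B (s(B) = 2 + √(B + B) = 2 + √(2*B) = 2 + √2*√B)
M(k, K) = 0 (M(k, K) = -(k - k)/3 = -⅓*0 = 0)
f(Q, T) = -Q (f(Q, T) = 0 - Q = -Q)
U(v, I) = -11 (U(v, I) = -1*11 = -11)
(U(z(-10, -5), -3) - 117822) + 34683 = (-11 - 117822) + 34683 = -117833 + 34683 = -83150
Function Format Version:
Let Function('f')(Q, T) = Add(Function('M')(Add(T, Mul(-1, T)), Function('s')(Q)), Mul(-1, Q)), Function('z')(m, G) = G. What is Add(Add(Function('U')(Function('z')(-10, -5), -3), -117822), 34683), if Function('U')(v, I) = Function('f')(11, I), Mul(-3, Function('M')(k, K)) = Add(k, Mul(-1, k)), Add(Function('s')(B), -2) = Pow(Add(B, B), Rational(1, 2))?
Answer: -83150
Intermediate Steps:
Function('s')(B) = Add(2, Mul(Pow(2, Rational(1, 2)), Pow(B, Rational(1, 2)))) (Function('s')(B) = Add(2, Pow(Add(B, B), Rational(1, 2))) = Add(2, Pow(Mul(2, B), Rational(1, 2))) = Add(2, Mul(Pow(2, Rational(1, 2)), Pow(B, Rational(1, 2)))))
Function('M')(k, K) = 0 (Function('M')(k, K) = Mul(Rational(-1, 3), Add(k, Mul(-1, k))) = Mul(Rational(-1, 3), 0) = 0)
Function('f')(Q, T) = Mul(-1, Q) (Function('f')(Q, T) = Add(0, Mul(-1, Q)) = Mul(-1, Q))
Function('U')(v, I) = -11 (Function('U')(v, I) = Mul(-1, 11) = -11)
Add(Add(Function('U')(Function('z')(-10, -5), -3), -117822), 34683) = Add(Add(-11, -117822), 34683) = Add(-117833, 34683) = -83150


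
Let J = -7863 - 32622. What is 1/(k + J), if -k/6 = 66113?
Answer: -1/437163 ≈ -2.2875e-6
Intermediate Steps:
J = -40485
k = -396678 (k = -6*66113 = -396678)
1/(k + J) = 1/(-396678 - 40485) = 1/(-437163) = -1/437163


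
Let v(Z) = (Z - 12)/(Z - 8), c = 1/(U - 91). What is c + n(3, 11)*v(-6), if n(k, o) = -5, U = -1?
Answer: -4147/644 ≈ -6.4394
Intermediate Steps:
c = -1/92 (c = 1/(-1 - 91) = 1/(-92) = -1/92 ≈ -0.010870)
v(Z) = (-12 + Z)/(-8 + Z)
c + n(3, 11)*v(-6) = -1/92 - 5*(-12 - 6)/(-8 - 6) = -1/92 - 5*(-18)/(-14) = -1/92 - (-5)*(-18)/14 = -1/92 - 5*9/7 = -1/92 - 45/7 = -4147/644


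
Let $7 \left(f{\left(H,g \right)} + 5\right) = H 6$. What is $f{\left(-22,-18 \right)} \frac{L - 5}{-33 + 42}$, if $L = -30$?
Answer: $\frac{835}{9} \approx 92.778$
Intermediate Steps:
$f{\left(H,g \right)} = -5 + \frac{6 H}{7}$ ($f{\left(H,g \right)} = -5 + \frac{H 6}{7} = -5 + \frac{6 H}{7}$)
$f{\left(-22,-18 \right)} \frac{L - 5}{-33 + 42} = \left(-5 + \frac{6}{7} \left(-22\right)\right) \frac{-30 - 5}{-33 + 42} = \left(-5 - \frac{132}{7}\right) \left(- \frac{35}{9}\right) = - \frac{167 \left(\left(-35\right) \frac{1}{9}\right)}{7} = \left(- \frac{167}{7}\right) \left(- \frac{35}{9}\right) = \frac{835}{9}$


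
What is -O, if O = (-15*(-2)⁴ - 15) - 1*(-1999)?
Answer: -1744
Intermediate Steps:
O = 1744 (O = (-15*16 - 15) + 1999 = (-240 - 15) + 1999 = -255 + 1999 = 1744)
-O = -1*1744 = -1744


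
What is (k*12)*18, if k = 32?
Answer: 6912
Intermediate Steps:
(k*12)*18 = (32*12)*18 = 384*18 = 6912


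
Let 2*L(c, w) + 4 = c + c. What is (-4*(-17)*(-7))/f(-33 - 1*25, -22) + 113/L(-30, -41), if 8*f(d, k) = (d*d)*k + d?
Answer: -4123801/1185056 ≈ -3.4798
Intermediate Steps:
L(c, w) = -2 + c (L(c, w) = -2 + (c + c)/2 = -2 + (2*c)/2 = -2 + c)
f(d, k) = d/8 + k*d**2/8 (f(d, k) = ((d*d)*k + d)/8 = (d**2*k + d)/8 = (k*d**2 + d)/8 = (d + k*d**2)/8 = d/8 + k*d**2/8)
(-4*(-17)*(-7))/f(-33 - 1*25, -22) + 113/L(-30, -41) = (-4*(-17)*(-7))/(((-33 - 1*25)*(1 + (-33 - 1*25)*(-22))/8)) + 113/(-2 - 30) = (68*(-7))/(((-33 - 25)*(1 + (-33 - 25)*(-22))/8)) + 113/(-32) = -476*(-4/(29*(1 - 58*(-22)))) + 113*(-1/32) = -476*(-4/(29*(1 + 1276))) - 113/32 = -476/((1/8)*(-58)*1277) - 113/32 = -476/(-37033/4) - 113/32 = -476*(-4/37033) - 113/32 = 1904/37033 - 113/32 = -4123801/1185056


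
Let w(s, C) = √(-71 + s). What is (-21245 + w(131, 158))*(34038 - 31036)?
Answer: -63777490 + 6004*√15 ≈ -6.3754e+7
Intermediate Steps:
(-21245 + w(131, 158))*(34038 - 31036) = (-21245 + √(-71 + 131))*(34038 - 31036) = (-21245 + √60)*3002 = (-21245 + 2*√15)*3002 = -63777490 + 6004*√15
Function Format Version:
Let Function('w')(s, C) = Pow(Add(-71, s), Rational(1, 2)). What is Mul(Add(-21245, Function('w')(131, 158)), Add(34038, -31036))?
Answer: Add(-63777490, Mul(6004, Pow(15, Rational(1, 2)))) ≈ -6.3754e+7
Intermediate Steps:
Mul(Add(-21245, Function('w')(131, 158)), Add(34038, -31036)) = Mul(Add(-21245, Pow(Add(-71, 131), Rational(1, 2))), Add(34038, -31036)) = Mul(Add(-21245, Pow(60, Rational(1, 2))), 3002) = Mul(Add(-21245, Mul(2, Pow(15, Rational(1, 2)))), 3002) = Add(-63777490, Mul(6004, Pow(15, Rational(1, 2))))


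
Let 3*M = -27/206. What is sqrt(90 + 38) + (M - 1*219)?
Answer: -45123/206 + 8*sqrt(2) ≈ -207.73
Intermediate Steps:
M = -9/206 (M = (-27/206)/3 = (-27*1/206)/3 = (1/3)*(-27/206) = -9/206 ≈ -0.043689)
sqrt(90 + 38) + (M - 1*219) = sqrt(90 + 38) + (-9/206 - 1*219) = sqrt(128) + (-9/206 - 219) = 8*sqrt(2) - 45123/206 = -45123/206 + 8*sqrt(2)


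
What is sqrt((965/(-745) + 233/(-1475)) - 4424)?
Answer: 2*I*sqrt(2137540423418)/43955 ≈ 66.524*I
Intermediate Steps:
sqrt((965/(-745) + 233/(-1475)) - 4424) = sqrt((965*(-1/745) + 233*(-1/1475)) - 4424) = sqrt((-193/149 - 233/1475) - 4424) = sqrt(-319392/219775 - 4424) = sqrt(-972603992/219775) = 2*I*sqrt(2137540423418)/43955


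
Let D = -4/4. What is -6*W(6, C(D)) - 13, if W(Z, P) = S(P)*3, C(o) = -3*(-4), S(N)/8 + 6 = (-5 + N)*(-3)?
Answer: 3875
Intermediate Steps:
D = -1 (D = -4*¼ = -1)
S(N) = 72 - 24*N (S(N) = -48 + 8*((-5 + N)*(-3)) = -48 + 8*(15 - 3*N) = -48 + (120 - 24*N) = 72 - 24*N)
C(o) = 12
W(Z, P) = 216 - 72*P (W(Z, P) = (72 - 24*P)*3 = 216 - 72*P)
-6*W(6, C(D)) - 13 = -6*(216 - 72*12) - 13 = -6*(216 - 864) - 13 = -6*(-648) - 13 = 3888 - 13 = 3875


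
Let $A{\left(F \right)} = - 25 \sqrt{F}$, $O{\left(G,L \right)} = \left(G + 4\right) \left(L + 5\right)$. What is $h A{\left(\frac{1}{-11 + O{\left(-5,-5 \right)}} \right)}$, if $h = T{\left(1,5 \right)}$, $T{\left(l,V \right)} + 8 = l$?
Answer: $\frac{175 i \sqrt{11}}{11} \approx 52.764 i$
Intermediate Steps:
$T{\left(l,V \right)} = -8 + l$
$O{\left(G,L \right)} = \left(4 + G\right) \left(5 + L\right)$
$h = -7$ ($h = -8 + 1 = -7$)
$h A{\left(\frac{1}{-11 + O{\left(-5,-5 \right)}} \right)} = - 7 \left(- 25 \sqrt{\frac{1}{-11 + \left(20 + 4 \left(-5\right) + 5 \left(-5\right) - -25\right)}}\right) = - 7 \left(- 25 \sqrt{\frac{1}{-11 + \left(20 - 20 - 25 + 25\right)}}\right) = - 7 \left(- 25 \sqrt{\frac{1}{-11 + 0}}\right) = - 7 \left(- 25 \sqrt{\frac{1}{-11}}\right) = - 7 \left(- 25 \sqrt{- \frac{1}{11}}\right) = - 7 \left(- 25 \frac{i \sqrt{11}}{11}\right) = - 7 \left(- \frac{25 i \sqrt{11}}{11}\right) = \frac{175 i \sqrt{11}}{11}$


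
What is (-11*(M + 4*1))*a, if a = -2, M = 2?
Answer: 132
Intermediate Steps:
(-11*(M + 4*1))*a = -11*(2 + 4*1)*(-2) = -11*(2 + 4)*(-2) = -11*6*(-2) = -66*(-2) = 132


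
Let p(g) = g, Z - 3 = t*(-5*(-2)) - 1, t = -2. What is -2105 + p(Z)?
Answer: -2123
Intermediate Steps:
Z = -18 (Z = 3 + (-(-10)*(-2) - 1) = 3 + (-2*10 - 1) = 3 + (-20 - 1) = 3 - 21 = -18)
-2105 + p(Z) = -2105 - 18 = -2123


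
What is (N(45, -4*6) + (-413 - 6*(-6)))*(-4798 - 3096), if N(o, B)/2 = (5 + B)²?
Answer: -2723430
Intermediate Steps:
N(o, B) = 2*(5 + B)²
(N(45, -4*6) + (-413 - 6*(-6)))*(-4798 - 3096) = (2*(5 - 4*6)² + (-413 - 6*(-6)))*(-4798 - 3096) = (2*(5 - 24)² + (-413 - (-36)))*(-7894) = (2*(-19)² + (-413 - 1*(-36)))*(-7894) = (2*361 + (-413 + 36))*(-7894) = (722 - 377)*(-7894) = 345*(-7894) = -2723430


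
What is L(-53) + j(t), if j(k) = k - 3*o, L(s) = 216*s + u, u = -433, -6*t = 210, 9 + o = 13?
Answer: -11928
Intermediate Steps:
o = 4 (o = -9 + 13 = 4)
t = -35 (t = -⅙*210 = -35)
L(s) = -433 + 216*s (L(s) = 216*s - 433 = -433 + 216*s)
j(k) = -12 + k (j(k) = k - 3*4 = k - 12 = -12 + k)
L(-53) + j(t) = (-433 + 216*(-53)) + (-12 - 35) = (-433 - 11448) - 47 = -11881 - 47 = -11928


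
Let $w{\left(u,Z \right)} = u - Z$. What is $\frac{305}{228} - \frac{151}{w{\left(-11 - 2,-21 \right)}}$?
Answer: $- \frac{7997}{456} \approx -17.537$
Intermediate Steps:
$\frac{305}{228} - \frac{151}{w{\left(-11 - 2,-21 \right)}} = \frac{305}{228} - \frac{151}{\left(-11 - 2\right) - -21} = 305 \cdot \frac{1}{228} - \frac{151}{\left(-11 - 2\right) + 21} = \frac{305}{228} - \frac{151}{-13 + 21} = \frac{305}{228} - \frac{151}{8} = - \frac{7997}{456}$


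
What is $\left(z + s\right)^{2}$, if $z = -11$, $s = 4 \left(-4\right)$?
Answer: $729$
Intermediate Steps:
$s = -16$
$\left(z + s\right)^{2} = \left(-11 - 16\right)^{2} = \left(-27\right)^{2} = 729$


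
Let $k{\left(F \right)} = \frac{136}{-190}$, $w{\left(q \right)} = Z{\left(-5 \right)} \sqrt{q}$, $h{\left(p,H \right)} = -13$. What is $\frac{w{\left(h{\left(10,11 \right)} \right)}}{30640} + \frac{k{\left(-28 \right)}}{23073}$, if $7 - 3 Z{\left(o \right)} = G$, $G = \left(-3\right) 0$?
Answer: $- \frac{68}{2191935} + \frac{7 i \sqrt{13}}{91920} \approx -3.1023 \cdot 10^{-5} + 0.00027457 i$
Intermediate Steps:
$G = 0$
$Z{\left(o \right)} = \frac{7}{3}$ ($Z{\left(o \right)} = \frac{7}{3} - 0 = \frac{7}{3} + 0 = \frac{7}{3}$)
$w{\left(q \right)} = \frac{7 \sqrt{q}}{3}$
$k{\left(F \right)} = - \frac{68}{95}$ ($k{\left(F \right)} = 136 \left(- \frac{1}{190}\right) = - \frac{68}{95}$)
$\frac{w{\left(h{\left(10,11 \right)} \right)}}{30640} + \frac{k{\left(-28 \right)}}{23073} = \frac{\frac{7}{3} \sqrt{-13}}{30640} - \frac{68}{95 \cdot 23073} = \frac{7 i \sqrt{13}}{3} \cdot \frac{1}{30640} - \frac{68}{2191935} = \frac{7 i \sqrt{13}}{91920} - \frac{68}{2191935} = - \frac{68}{2191935} + \frac{7 i \sqrt{13}}{91920}$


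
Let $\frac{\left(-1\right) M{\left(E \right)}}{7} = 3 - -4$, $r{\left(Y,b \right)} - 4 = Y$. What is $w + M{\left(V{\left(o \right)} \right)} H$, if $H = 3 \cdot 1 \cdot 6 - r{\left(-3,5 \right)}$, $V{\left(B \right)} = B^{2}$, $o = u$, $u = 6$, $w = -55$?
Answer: $-888$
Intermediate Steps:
$o = 6$
$r{\left(Y,b \right)} = 4 + Y$
$M{\left(E \right)} = -49$ ($M{\left(E \right)} = - 7 \left(3 - -4\right) = - 7 \left(3 + 4\right) = \left(-7\right) 7 = -49$)
$H = 17$ ($H = 3 \cdot 1 \cdot 6 - \left(4 - 3\right) = 3 \cdot 6 - 1 = 18 - 1 = 17$)
$w + M{\left(V{\left(o \right)} \right)} H = -55 - 833 = -888$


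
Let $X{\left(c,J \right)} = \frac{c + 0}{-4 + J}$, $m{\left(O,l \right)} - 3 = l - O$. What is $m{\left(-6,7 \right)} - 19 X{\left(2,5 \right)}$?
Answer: $-22$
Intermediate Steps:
$m{\left(O,l \right)} = 3 + l - O$ ($m{\left(O,l \right)} = 3 - \left(O - l\right) = 3 + l - O$)
$X{\left(c,J \right)} = \frac{c}{-4 + J}$
$m{\left(-6,7 \right)} - 19 X{\left(2,5 \right)} = \left(3 + 7 - -6\right) - 19 \frac{2}{-4 + 5} = \left(3 + 7 + 6\right) - 19 \cdot \frac{2}{1} = 16 - 19 \cdot 2 \cdot 1 = 16 - 38 = -22$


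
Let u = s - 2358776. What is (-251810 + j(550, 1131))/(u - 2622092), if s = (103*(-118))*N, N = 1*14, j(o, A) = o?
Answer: 62815/1287756 ≈ 0.048779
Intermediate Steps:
N = 14
s = -170156 (s = (103*(-118))*14 = -12154*14 = -170156)
u = -2528932 (u = -170156 - 2358776 = -2528932)
(-251810 + j(550, 1131))/(u - 2622092) = (-251810 + 550)/(-2528932 - 2622092) = -251260/(-5151024) = -251260*(-1/5151024) = 62815/1287756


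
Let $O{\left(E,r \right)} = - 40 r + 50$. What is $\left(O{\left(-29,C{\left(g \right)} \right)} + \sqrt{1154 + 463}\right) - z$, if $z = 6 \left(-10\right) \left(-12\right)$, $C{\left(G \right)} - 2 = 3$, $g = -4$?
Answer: $-870 + 7 \sqrt{33} \approx -829.79$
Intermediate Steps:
$C{\left(G \right)} = 5$ ($C{\left(G \right)} = 2 + 3 = 5$)
$O{\left(E,r \right)} = 50 - 40 r$
$z = 720$ ($z = \left(-60\right) \left(-12\right) = 720$)
$\left(O{\left(-29,C{\left(g \right)} \right)} + \sqrt{1154 + 463}\right) - z = \left(\left(50 - 200\right) + \sqrt{1154 + 463}\right) - 720 = \left(\left(50 - 200\right) + \sqrt{1617}\right) - 720 = \left(-150 + 7 \sqrt{33}\right) - 720 = -870 + 7 \sqrt{33}$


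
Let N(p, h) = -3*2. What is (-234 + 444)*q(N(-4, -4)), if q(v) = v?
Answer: -1260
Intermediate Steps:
N(p, h) = -6
(-234 + 444)*q(N(-4, -4)) = (-234 + 444)*(-6) = 210*(-6) = -1260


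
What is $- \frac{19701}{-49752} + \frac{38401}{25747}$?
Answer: $\frac{268640911}{142329416} \approx 1.8875$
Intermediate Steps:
$- \frac{19701}{-49752} + \frac{38401}{25747} = \left(-19701\right) \left(- \frac{1}{49752}\right) + 38401 \cdot \frac{1}{25747} = \frac{2189}{5528} + \frac{38401}{25747} = \frac{268640911}{142329416}$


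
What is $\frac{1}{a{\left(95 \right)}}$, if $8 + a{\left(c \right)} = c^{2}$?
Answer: $\frac{1}{9017} \approx 0.0001109$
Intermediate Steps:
$a{\left(c \right)} = -8 + c^{2}$
$\frac{1}{a{\left(95 \right)}} = \frac{1}{-8 + 95^{2}} = \frac{1}{-8 + 9025} = \frac{1}{9017}$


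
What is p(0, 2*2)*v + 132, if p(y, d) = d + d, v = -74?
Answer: -460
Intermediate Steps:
p(y, d) = 2*d
p(0, 2*2)*v + 132 = (2*(2*2))*(-74) + 132 = (2*4)*(-74) + 132 = 8*(-74) + 132 = -592 + 132 = -460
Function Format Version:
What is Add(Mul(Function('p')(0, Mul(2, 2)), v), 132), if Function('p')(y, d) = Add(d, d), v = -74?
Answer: -460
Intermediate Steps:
Function('p')(y, d) = Mul(2, d)
Add(Mul(Function('p')(0, Mul(2, 2)), v), 132) = Add(Mul(Mul(2, Mul(2, 2)), -74), 132) = Add(Mul(Mul(2, 4), -74), 132) = Add(Mul(8, -74), 132) = Add(-592, 132) = -460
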